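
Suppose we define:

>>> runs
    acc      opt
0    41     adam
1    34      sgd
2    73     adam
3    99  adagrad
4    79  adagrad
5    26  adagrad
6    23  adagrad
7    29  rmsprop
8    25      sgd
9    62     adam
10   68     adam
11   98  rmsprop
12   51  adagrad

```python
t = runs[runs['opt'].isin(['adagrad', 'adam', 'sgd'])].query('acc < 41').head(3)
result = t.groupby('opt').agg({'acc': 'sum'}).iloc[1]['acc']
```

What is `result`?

filter rows where opt in ['adagrad', 'adam', 'sgd']:
    acc      opt
0    41     adam
1    34      sgd
2    73     adam
3    99  adagrad
4    79  adagrad
5    26  adagrad
6    23  adagrad
8    25      sgd
9    62     adam
10   68     adam
12   51  adagrad
filter rows where acc < 41:
   acc      opt
1   34      sgd
5   26  adagrad
6   23  adagrad
8   25      sgd
take first 3 rows:
   acc      opt
1   34      sgd
5   26  adagrad
6   23  adagrad
group by opt, sum of acc:
         acc
opt         
adagrad   49
sgd       34
value at position 1, column 'acc' → 34

34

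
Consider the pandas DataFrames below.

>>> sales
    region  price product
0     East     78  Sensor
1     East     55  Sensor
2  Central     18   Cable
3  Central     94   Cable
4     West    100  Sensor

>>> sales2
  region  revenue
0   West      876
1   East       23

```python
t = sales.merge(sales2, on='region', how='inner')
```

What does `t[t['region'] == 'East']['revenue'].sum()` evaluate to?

merge on 'region' (how='inner') → 3 rows:
  region  price product  revenue
0   East     78  Sensor       23
1   East     55  Sensor       23
2   West    100  Sensor      876
filter rows where region == 'East':
  region  price product  revenue
0   East     78  Sensor       23
1   East     55  Sensor       23
sum of column 'revenue' → 46

46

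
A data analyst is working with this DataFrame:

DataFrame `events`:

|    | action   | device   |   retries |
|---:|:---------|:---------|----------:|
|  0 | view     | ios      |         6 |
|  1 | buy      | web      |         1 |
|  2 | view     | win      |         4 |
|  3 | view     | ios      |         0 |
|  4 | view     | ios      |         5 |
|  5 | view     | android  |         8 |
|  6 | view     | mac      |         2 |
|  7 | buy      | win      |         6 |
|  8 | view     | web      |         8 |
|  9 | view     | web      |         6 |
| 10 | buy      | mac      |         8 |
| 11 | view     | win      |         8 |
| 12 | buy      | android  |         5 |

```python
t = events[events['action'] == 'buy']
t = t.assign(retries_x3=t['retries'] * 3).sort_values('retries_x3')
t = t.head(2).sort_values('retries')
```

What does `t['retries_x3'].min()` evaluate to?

3

filter rows where action == 'buy':
   action   device  retries
1     buy      web        1
7     buy      win        6
10    buy      mac        8
12    buy  android        5
add column retries_x3 = t['retries'] * 3:
   action   device  retries  retries_x3
1     buy      web        1           3
7     buy      win        6          18
10    buy      mac        8          24
12    buy  android        5          15
sort by retries_x3:
   action   device  retries  retries_x3
1     buy      web        1           3
12    buy  android        5          15
7     buy      win        6          18
10    buy      mac        8          24
take first 2 rows:
   action   device  retries  retries_x3
1     buy      web        1           3
12    buy  android        5          15
sort by retries:
   action   device  retries  retries_x3
1     buy      web        1           3
12    buy  android        5          15
min of column 'retries_x3' → 3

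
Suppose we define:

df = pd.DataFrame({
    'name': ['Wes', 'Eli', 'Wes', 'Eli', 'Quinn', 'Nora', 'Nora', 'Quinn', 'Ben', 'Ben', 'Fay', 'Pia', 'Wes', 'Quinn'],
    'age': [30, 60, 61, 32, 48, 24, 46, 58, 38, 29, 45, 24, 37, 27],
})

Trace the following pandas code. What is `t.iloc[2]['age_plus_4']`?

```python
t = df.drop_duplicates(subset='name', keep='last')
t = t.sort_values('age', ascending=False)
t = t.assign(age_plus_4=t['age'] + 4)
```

drop duplicate name (keep=last):
     name  age
3     Eli   32
6    Nora   46
9     Ben   29
10    Fay   45
11    Pia   24
12    Wes   37
13  Quinn   27
sort by age descending:
     name  age
6    Nora   46
10    Fay   45
12    Wes   37
3     Eli   32
9     Ben   29
13  Quinn   27
11    Pia   24
add column age_plus_4 = t['age'] + 4:
     name  age  age_plus_4
6    Nora   46          50
10    Fay   45          49
12    Wes   37          41
3     Eli   32          36
9     Ben   29          33
13  Quinn   27          31
11    Pia   24          28
Hence 41.

41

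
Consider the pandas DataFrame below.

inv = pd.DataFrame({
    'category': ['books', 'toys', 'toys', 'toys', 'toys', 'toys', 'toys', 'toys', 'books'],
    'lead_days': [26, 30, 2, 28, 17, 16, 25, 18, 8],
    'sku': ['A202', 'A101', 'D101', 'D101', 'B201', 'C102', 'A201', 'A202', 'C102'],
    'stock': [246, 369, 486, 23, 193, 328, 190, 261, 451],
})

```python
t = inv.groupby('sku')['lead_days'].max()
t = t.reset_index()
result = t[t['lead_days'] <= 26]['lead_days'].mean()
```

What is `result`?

21.0

group by sku, max of lead_days:
sku
A101    30
A201    25
A202    26
B201    17
C102    16
D101    28
Name: lead_days, dtype: int64
reset_index():
    sku  lead_days
0  A101         30
1  A201         25
2  A202         26
3  B201         17
4  C102         16
5  D101         28
filter rows where lead_days <= 26:
    sku  lead_days
1  A201         25
2  A202         26
3  B201         17
4  C102         16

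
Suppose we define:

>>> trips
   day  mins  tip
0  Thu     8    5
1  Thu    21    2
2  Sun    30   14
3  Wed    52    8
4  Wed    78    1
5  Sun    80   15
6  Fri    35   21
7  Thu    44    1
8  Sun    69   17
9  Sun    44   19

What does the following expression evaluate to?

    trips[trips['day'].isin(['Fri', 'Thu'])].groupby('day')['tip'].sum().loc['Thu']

8

filter rows where day in ['Fri', 'Thu']:
   day  mins  tip
0  Thu     8    5
1  Thu    21    2
6  Fri    35   21
7  Thu    44    1
group by day, sum of tip:
day
Fri    21
Thu     8
Name: tip, dtype: int64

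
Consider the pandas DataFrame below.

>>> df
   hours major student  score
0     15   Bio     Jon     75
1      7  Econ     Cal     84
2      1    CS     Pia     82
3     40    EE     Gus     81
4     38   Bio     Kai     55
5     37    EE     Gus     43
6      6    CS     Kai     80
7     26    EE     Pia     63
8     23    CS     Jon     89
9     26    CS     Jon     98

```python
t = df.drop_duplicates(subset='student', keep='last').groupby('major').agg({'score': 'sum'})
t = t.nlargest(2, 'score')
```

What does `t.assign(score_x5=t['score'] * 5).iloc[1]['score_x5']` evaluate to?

530

drop duplicate student (keep=last):
   hours major student  score
1      7  Econ     Cal     84
5     37    EE     Gus     43
6      6    CS     Kai     80
7     26    EE     Pia     63
9     26    CS     Jon     98
group by major, sum of score:
       score
major       
CS       178
EE       106
Econ      84
take 2 rows with largest score:
       score
major       
CS       178
EE       106
add column score_x5 = t['score'] * 5:
       score  score_x5
major                 
CS       178       890
EE       106       530
Finally, value at position 1, column 'score_x5' = 530.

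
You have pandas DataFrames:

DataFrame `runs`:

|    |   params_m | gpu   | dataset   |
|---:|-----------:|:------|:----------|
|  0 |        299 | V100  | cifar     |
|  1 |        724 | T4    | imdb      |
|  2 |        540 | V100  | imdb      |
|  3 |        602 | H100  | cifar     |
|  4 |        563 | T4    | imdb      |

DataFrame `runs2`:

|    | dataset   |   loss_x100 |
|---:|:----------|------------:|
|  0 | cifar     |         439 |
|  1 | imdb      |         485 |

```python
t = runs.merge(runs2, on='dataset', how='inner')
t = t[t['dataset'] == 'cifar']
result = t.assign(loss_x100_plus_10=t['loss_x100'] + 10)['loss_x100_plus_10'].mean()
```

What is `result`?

merge on 'dataset' (how='inner') → 5 rows:
   params_m   gpu dataset  loss_x100
0       299  V100   cifar        439
1       724    T4    imdb        485
2       540  V100    imdb        485
3       602  H100   cifar        439
4       563    T4    imdb        485
filter rows where dataset == 'cifar':
   params_m   gpu dataset  loss_x100
0       299  V100   cifar        439
3       602  H100   cifar        439
add column loss_x100_plus_10 = t['loss_x100'] + 10:
   params_m   gpu dataset  loss_x100  loss_x100_plus_10
0       299  V100   cifar        439                449
3       602  H100   cifar        439                449
Finally, mean of column 'loss_x100_plus_10' = 449.0.

449.0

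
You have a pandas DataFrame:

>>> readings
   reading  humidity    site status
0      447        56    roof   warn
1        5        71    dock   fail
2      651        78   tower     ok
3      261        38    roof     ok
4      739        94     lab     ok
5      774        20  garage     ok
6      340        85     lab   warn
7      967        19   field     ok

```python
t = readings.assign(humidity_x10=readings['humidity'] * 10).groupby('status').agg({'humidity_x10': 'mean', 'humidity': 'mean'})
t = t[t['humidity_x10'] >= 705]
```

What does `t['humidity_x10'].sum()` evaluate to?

add column humidity_x10 = readings['humidity'] * 10:
   reading  humidity    site status  humidity_x10
0      447        56    roof   warn           560
1        5        71    dock   fail           710
2      651        78   tower     ok           780
3      261        38    roof     ok           380
4      739        94     lab     ok           940
5      774        20  garage     ok           200
6      340        85     lab   warn           850
7      967        19   field     ok           190
group by status: mean(humidity_x10), mean(humidity):
        humidity_x10  humidity
status                        
fail           710.0      71.0
ok             498.0      49.8
warn           705.0      70.5
filter rows where humidity_x10 >= 705:
        humidity_x10  humidity
status                        
fail           710.0      71.0
warn           705.0      70.5
Finally, sum of column 'humidity_x10' = 1415.0.

1415.0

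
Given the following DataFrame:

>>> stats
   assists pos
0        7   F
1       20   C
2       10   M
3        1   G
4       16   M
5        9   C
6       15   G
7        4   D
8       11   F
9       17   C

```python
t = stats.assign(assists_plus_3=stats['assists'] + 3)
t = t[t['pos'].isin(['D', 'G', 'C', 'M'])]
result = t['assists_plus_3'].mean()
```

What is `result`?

add column assists_plus_3 = stats['assists'] + 3:
   assists pos  assists_plus_3
0        7   F              10
1       20   C              23
2       10   M              13
3        1   G               4
4       16   M              19
5        9   C              12
6       15   G              18
7        4   D               7
8       11   F              14
9       17   C              20
filter rows where pos in ['D', 'G', 'C', 'M']:
   assists pos  assists_plus_3
1       20   C              23
2       10   M              13
3        1   G               4
4       16   M              19
5        9   C              12
6       15   G              18
7        4   D               7
9       17   C              20
Reading off the mean of column 'assists_plus_3', we get 14.5.

14.5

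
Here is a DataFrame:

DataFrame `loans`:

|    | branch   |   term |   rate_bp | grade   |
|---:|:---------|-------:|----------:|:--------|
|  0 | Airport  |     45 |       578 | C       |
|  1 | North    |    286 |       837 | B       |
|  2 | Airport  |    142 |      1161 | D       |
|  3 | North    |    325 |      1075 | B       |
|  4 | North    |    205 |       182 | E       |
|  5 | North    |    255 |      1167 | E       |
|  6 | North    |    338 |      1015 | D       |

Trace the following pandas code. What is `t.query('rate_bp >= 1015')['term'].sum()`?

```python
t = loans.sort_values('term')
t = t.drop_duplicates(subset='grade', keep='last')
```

918

sort by term:
    branch  term  rate_bp grade
0  Airport    45      578     C
2  Airport   142     1161     D
4    North   205      182     E
5    North   255     1167     E
1    North   286      837     B
3    North   325     1075     B
6    North   338     1015     D
drop duplicate grade (keep=last):
    branch  term  rate_bp grade
0  Airport    45      578     C
5    North   255     1167     E
3    North   325     1075     B
6    North   338     1015     D
filter rows where rate_bp >= 1015:
  branch  term  rate_bp grade
5  North   255     1167     E
3  North   325     1075     B
6  North   338     1015     D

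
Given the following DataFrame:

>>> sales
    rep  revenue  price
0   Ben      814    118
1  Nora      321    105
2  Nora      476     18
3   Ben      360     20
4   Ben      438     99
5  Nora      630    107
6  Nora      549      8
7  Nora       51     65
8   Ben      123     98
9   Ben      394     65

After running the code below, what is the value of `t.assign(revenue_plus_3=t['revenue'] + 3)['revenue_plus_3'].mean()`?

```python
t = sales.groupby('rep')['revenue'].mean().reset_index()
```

418.6

group by rep, mean of revenue:
rep
Ben     425.8
Nora    405.4
Name: revenue, dtype: float64
reset_index():
    rep  revenue
0   Ben    425.8
1  Nora    405.4
add column revenue_plus_3 = t['revenue'] + 3:
    rep  revenue  revenue_plus_3
0   Ben    425.8           428.8
1  Nora    405.4           408.4
Reading off the mean of column 'revenue_plus_3', we get 418.6.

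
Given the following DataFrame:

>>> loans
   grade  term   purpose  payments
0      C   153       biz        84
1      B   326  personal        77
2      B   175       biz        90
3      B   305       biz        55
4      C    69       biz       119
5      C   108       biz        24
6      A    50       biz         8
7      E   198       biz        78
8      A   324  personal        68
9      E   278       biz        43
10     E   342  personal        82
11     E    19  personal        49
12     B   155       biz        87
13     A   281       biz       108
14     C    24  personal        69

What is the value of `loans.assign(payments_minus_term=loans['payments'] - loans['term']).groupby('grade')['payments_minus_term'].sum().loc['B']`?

-652

add column payments_minus_term = loans['payments'] - loans['term']:
   grade  term   purpose  payments  payments_minus_term
0      C   153       biz        84                  -69
1      B   326  personal        77                 -249
2      B   175       biz        90                  -85
3      B   305       biz        55                 -250
4      C    69       biz       119                   50
5      C   108       biz        24                  -84
6      A    50       biz         8                  -42
7      E   198       biz        78                 -120
8      A   324  personal        68                 -256
9      E   278       biz        43                 -235
10     E   342  personal        82                 -260
11     E    19  personal        49                   30
12     B   155       biz        87                  -68
13     A   281       biz       108                 -173
14     C    24  personal        69                   45
group by grade, sum of payments_minus_term:
grade
A   -471
B   -652
C    -58
E   -585
Name: payments_minus_term, dtype: int64
Reading off the value at index 'B', we get -652.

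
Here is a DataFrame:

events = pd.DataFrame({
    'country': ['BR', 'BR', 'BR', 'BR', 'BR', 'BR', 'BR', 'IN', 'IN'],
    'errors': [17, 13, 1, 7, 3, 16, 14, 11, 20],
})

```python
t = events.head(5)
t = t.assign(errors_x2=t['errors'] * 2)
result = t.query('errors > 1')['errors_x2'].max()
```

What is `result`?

take first 5 rows:
  country  errors
0      BR      17
1      BR      13
2      BR       1
3      BR       7
4      BR       3
add column errors_x2 = t['errors'] * 2:
  country  errors  errors_x2
0      BR      17         34
1      BR      13         26
2      BR       1          2
3      BR       7         14
4      BR       3          6
filter rows where errors > 1:
  country  errors  errors_x2
0      BR      17         34
1      BR      13         26
3      BR       7         14
4      BR       3          6
Reading off the max of column 'errors_x2', we get 34.

34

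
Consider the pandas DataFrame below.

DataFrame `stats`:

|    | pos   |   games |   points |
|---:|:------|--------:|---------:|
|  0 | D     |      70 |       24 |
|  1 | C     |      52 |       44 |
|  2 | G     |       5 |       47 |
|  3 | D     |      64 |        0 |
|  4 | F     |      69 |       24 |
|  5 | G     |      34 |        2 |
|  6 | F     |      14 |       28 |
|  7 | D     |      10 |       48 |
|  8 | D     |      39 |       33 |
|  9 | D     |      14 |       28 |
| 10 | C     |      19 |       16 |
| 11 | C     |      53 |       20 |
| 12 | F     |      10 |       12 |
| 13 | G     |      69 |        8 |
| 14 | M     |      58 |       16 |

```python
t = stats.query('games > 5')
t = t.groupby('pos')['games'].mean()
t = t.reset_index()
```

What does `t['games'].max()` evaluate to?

58.0

filter rows where games > 5:
   pos  games  points
0    D     70      24
1    C     52      44
3    D     64       0
4    F     69      24
5    G     34       2
6    F     14      28
7    D     10      48
8    D     39      33
9    D     14      28
10   C     19      16
11   C     53      20
12   F     10      12
13   G     69       8
14   M     58      16
group by pos, mean of games:
pos
C    41.333333
D    39.400000
F    31.000000
G    51.500000
M    58.000000
Name: games, dtype: float64
reset_index():
  pos      games
0   C  41.333333
1   D  39.400000
2   F  31.000000
3   G  51.500000
4   M  58.000000
max of column 'games' → 58.0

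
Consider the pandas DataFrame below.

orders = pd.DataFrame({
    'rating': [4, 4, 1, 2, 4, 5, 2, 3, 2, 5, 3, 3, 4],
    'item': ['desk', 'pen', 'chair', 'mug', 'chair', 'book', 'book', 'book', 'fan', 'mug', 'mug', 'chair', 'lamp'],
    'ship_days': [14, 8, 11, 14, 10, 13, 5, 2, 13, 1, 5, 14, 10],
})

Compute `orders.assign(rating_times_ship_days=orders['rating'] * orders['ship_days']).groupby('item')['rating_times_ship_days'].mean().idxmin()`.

add column rating_times_ship_days = orders['rating'] * orders['ship_days']:
    rating   item  ship_days  rating_times_ship_days
0        4   desk         14                      56
1        4    pen          8                      32
2        1  chair         11                      11
3        2    mug         14                      28
4        4  chair         10                      40
5        5   book         13                      65
6        2   book          5                      10
7        3   book          2                       6
8        2    fan         13                      26
9        5    mug          1                       5
10       3    mug          5                      15
11       3  chair         14                      42
12       4   lamp         10                      40
group by item, mean of rating_times_ship_days:
item
book     27.0
chair    31.0
desk     56.0
fan      26.0
lamp     40.0
mug      16.0
pen      32.0
Name: rating_times_ship_days, dtype: float64
So idxmin() = mug.

mug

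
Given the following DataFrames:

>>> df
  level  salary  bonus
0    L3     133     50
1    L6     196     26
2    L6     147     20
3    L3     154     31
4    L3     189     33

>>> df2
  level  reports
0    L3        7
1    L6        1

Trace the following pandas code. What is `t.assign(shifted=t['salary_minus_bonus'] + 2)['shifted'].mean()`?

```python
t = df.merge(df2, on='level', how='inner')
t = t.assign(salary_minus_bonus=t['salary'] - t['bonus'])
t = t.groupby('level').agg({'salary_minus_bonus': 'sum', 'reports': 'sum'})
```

merge on 'level' (how='inner') → 5 rows:
  level  salary  bonus  reports
0    L3     133     50        7
1    L6     196     26        1
2    L6     147     20        1
3    L3     154     31        7
4    L3     189     33        7
add column salary_minus_bonus = t['salary'] - t['bonus']:
  level  salary  bonus  reports  salary_minus_bonus
0    L3     133     50        7                  83
1    L6     196     26        1                 170
2    L6     147     20        1                 127
3    L3     154     31        7                 123
4    L3     189     33        7                 156
group by level: sum(salary_minus_bonus), sum(reports):
       salary_minus_bonus  reports
level                             
L3                    362       21
L6                    297        2
add column shifted = t['salary_minus_bonus'] + 2:
       salary_minus_bonus  reports  shifted
level                                      
L3                    362       21      364
L6                    297        2      299
Finally, mean of column 'shifted' = 331.5.

331.5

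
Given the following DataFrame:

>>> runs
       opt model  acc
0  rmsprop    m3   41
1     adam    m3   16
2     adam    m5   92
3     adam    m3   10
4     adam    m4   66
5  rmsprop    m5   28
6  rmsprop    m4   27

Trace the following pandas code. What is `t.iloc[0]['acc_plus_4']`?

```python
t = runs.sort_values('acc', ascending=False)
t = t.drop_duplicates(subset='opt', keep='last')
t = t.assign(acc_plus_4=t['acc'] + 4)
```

31

sort by acc descending:
       opt model  acc
2     adam    m5   92
4     adam    m4   66
0  rmsprop    m3   41
5  rmsprop    m5   28
6  rmsprop    m4   27
1     adam    m3   16
3     adam    m3   10
drop duplicate opt (keep=last):
       opt model  acc
6  rmsprop    m4   27
3     adam    m3   10
add column acc_plus_4 = t['acc'] + 4:
       opt model  acc  acc_plus_4
6  rmsprop    m4   27          31
3     adam    m3   10          14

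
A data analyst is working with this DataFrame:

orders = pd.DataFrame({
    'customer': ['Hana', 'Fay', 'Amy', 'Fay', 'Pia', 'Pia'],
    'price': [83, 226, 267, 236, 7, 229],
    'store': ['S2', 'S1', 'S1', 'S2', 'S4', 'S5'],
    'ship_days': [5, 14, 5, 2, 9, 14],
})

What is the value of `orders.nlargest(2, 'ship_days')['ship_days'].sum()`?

28

take 2 rows with largest ship_days:
  customer  price store  ship_days
1      Fay    226    S1         14
5      Pia    229    S5         14
Reading off the sum of column 'ship_days', we get 28.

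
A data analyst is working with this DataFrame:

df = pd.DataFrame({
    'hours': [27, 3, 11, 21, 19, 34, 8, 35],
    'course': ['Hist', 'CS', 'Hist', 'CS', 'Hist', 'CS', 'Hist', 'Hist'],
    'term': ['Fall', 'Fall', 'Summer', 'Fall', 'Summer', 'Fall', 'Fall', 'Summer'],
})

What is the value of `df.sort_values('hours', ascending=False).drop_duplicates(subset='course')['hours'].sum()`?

69

sort by hours descending:
   hours course    term
7     35   Hist  Summer
5     34     CS    Fall
0     27   Hist    Fall
3     21     CS    Fall
4     19   Hist  Summer
2     11   Hist  Summer
6      8   Hist    Fall
1      3     CS    Fall
drop duplicate course (keep=first):
   hours course    term
7     35   Hist  Summer
5     34     CS    Fall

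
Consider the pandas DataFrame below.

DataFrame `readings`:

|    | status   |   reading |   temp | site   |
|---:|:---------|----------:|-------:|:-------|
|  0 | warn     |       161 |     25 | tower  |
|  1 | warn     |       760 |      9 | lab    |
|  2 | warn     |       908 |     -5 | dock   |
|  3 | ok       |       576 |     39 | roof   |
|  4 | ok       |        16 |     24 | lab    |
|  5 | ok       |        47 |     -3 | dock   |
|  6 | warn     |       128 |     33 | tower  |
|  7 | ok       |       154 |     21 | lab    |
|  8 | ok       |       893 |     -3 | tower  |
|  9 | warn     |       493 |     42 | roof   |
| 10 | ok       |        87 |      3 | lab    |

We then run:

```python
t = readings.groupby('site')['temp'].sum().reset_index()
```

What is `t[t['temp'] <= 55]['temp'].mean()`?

23.5

group by site, sum of temp:
site
dock     -8
lab      57
roof     81
tower    55
Name: temp, dtype: int64
reset_index():
    site  temp
0   dock    -8
1    lab    57
2   roof    81
3  tower    55
filter rows where temp <= 55:
    site  temp
0   dock    -8
3  tower    55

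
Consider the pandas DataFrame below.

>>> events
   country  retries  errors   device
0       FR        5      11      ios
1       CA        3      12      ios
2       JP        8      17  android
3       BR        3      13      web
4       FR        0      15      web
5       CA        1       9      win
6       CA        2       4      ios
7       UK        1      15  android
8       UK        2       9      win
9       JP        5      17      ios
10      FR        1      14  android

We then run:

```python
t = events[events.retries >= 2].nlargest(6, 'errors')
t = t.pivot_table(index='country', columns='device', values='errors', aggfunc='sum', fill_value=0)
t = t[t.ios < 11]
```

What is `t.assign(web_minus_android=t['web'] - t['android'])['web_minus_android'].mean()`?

filter rows where retries >= 2:
  country  retries  errors   device
0      FR        5      11      ios
1      CA        3      12      ios
2      JP        8      17  android
3      BR        3      13      web
6      CA        2       4      ios
8      UK        2       9      win
9      JP        5      17      ios
take 6 rows with largest errors:
  country  retries  errors   device
2      JP        8      17  android
9      JP        5      17      ios
3      BR        3      13      web
1      CA        3      12      ios
0      FR        5      11      ios
8      UK        2       9      win
pivot: rows=country, cols=device, sum(errors):
device   android  ios  web  win
country                        
BR             0    0   13    0
CA             0   12    0    0
FR             0   11    0    0
JP            17   17    0    0
UK             0    0    0    9
filter rows where ios < 11:
device   android  ios  web  win
country                        
BR             0    0   13    0
UK             0    0    0    9
add column web_minus_android = t['web'] - t['android']:
device   android  ios  web  win  web_minus_android
country                                           
BR             0    0   13    0                 13
UK             0    0    0    9                  0
mean of column 'web_minus_android' → 6.5

6.5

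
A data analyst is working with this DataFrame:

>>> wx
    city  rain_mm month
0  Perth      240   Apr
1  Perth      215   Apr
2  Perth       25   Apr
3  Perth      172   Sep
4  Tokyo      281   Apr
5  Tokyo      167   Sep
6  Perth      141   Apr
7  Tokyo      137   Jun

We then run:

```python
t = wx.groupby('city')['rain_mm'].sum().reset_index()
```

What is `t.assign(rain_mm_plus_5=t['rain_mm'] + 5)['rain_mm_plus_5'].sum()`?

1388

group by city, sum of rain_mm:
city
Perth    793
Tokyo    585
Name: rain_mm, dtype: int64
reset_index():
    city  rain_mm
0  Perth      793
1  Tokyo      585
add column rain_mm_plus_5 = t['rain_mm'] + 5:
    city  rain_mm  rain_mm_plus_5
0  Perth      793             798
1  Tokyo      585             590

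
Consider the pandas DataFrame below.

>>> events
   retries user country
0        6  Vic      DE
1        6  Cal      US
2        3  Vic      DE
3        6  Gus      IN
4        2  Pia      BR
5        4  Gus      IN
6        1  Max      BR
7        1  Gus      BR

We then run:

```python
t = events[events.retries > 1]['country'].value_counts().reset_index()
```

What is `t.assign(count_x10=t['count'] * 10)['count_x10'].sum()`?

60

filter rows where retries > 1:
   retries user country
0        6  Vic      DE
1        6  Cal      US
2        3  Vic      DE
3        6  Gus      IN
4        2  Pia      BR
5        4  Gus      IN
value_counts of country:
country
DE    2
IN    2
US    1
BR    1
Name: count, dtype: int64
reset_index():
  country  count
0      DE      2
1      IN      2
2      US      1
3      BR      1
add column count_x10 = t['count'] * 10:
  country  count  count_x10
0      DE      2         20
1      IN      2         20
2      US      1         10
3      BR      1         10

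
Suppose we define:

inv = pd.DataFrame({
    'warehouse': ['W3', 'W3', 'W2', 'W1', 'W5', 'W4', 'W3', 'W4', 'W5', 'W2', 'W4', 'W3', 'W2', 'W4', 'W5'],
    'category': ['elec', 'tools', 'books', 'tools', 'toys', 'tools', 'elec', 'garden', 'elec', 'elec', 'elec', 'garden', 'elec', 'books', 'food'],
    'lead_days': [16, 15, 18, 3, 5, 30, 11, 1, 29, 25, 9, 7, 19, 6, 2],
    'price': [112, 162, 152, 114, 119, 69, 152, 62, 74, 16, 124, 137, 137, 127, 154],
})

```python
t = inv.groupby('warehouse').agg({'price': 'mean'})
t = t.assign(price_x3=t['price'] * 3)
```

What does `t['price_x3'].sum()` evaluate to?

group by warehouse, mean of price:
                price
warehouse            
W1         114.000000
W2         101.666667
W3         140.750000
W4          95.500000
W5         115.666667
add column price_x3 = t['price'] * 3:
                price  price_x3
warehouse                      
W1         114.000000    342.00
W2         101.666667    305.00
W3         140.750000    422.25
W4          95.500000    286.50
W5         115.666667    347.00

1702.75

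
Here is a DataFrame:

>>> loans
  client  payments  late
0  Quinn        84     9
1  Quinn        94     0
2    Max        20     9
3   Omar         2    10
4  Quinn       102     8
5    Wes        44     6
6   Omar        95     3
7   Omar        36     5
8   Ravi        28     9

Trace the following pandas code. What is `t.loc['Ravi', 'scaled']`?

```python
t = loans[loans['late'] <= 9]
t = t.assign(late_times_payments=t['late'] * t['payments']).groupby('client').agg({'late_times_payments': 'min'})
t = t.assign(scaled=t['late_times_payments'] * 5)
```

filter rows where late <= 9:
  client  payments  late
0  Quinn        84     9
1  Quinn        94     0
2    Max        20     9
4  Quinn       102     8
5    Wes        44     6
6   Omar        95     3
7   Omar        36     5
8   Ravi        28     9
add column late_times_payments = t['late'] * t['payments']:
  client  payments  late  late_times_payments
0  Quinn        84     9                  756
1  Quinn        94     0                    0
2    Max        20     9                  180
4  Quinn       102     8                  816
5    Wes        44     6                  264
6   Omar        95     3                  285
7   Omar        36     5                  180
8   Ravi        28     9                  252
group by client, min of late_times_payments:
        late_times_payments
client                     
Max                     180
Omar                    180
Quinn                     0
Ravi                    252
Wes                     264
add column scaled = t['late_times_payments'] * 5:
        late_times_payments  scaled
client                             
Max                     180     900
Omar                    180     900
Quinn                     0       0
Ravi                    252    1260
Wes                     264    1320
Taking the value at row 'Ravi', column 'scaled' gives 1260.

1260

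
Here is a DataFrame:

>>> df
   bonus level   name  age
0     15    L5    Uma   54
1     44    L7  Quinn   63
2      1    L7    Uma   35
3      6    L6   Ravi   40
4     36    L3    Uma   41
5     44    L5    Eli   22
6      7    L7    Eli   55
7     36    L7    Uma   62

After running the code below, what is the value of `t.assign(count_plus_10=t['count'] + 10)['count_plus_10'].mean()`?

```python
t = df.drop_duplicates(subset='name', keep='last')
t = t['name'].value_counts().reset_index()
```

drop duplicate name (keep=last):
   bonus level   name  age
1     44    L7  Quinn   63
3      6    L6   Ravi   40
6      7    L7    Eli   55
7     36    L7    Uma   62
value_counts of name:
name
Quinn    1
Ravi     1
Eli      1
Uma      1
Name: count, dtype: int64
reset_index():
    name  count
0  Quinn      1
1   Ravi      1
2    Eli      1
3    Uma      1
add column count_plus_10 = t['count'] + 10:
    name  count  count_plus_10
0  Quinn      1             11
1   Ravi      1             11
2    Eli      1             11
3    Uma      1             11
So mean() = 11.0.

11.0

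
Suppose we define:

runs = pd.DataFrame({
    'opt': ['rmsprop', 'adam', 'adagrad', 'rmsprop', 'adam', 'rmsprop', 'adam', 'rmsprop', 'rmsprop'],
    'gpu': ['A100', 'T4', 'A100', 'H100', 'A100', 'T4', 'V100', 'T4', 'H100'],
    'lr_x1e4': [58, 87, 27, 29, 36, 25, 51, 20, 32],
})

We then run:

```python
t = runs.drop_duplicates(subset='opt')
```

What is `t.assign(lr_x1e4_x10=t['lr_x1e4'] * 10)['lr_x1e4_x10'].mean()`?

drop duplicate opt (keep=first):
       opt   gpu  lr_x1e4
0  rmsprop  A100       58
1     adam    T4       87
2  adagrad  A100       27
add column lr_x1e4_x10 = t['lr_x1e4'] * 10:
       opt   gpu  lr_x1e4  lr_x1e4_x10
0  rmsprop  A100       58          580
1     adam    T4       87          870
2  adagrad  A100       27          270
mean of column 'lr_x1e4_x10' → 573.333333333

573.333333333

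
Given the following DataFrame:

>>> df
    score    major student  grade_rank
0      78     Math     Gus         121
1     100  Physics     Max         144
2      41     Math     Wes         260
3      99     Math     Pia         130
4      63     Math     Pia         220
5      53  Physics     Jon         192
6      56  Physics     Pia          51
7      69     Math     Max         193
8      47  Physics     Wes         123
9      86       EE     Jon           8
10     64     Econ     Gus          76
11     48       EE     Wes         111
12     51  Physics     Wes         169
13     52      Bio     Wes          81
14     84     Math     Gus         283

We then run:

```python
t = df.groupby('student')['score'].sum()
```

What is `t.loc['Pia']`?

group by student, sum of score:
student
Gus    226
Jon    139
Max    169
Pia    218
Wes    239
Name: score, dtype: int64
value at index 'Pia' → 218

218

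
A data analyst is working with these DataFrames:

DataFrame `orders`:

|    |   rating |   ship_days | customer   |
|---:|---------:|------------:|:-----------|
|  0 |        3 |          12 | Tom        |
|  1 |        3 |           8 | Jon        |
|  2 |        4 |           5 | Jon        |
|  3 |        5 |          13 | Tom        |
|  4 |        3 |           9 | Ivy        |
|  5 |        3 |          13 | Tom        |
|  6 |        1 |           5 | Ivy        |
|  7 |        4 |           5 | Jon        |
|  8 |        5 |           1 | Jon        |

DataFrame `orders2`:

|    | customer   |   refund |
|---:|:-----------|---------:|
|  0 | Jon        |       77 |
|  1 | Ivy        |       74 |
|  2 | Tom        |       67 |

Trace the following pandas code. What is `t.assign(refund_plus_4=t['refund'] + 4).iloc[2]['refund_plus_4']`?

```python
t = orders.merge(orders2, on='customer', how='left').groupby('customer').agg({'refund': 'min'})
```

merge on 'customer' (how='left') → 9 rows:
   rating  ship_days customer  refund
0       3         12      Tom      67
1       3          8      Jon      77
2       4          5      Jon      77
3       5         13      Tom      67
4       3          9      Ivy      74
5       3         13      Tom      67
6       1          5      Ivy      74
7       4          5      Jon      77
8       5          1      Jon      77
group by customer, min of refund:
          refund
customer        
Ivy           74
Jon           77
Tom           67
add column refund_plus_4 = t['refund'] + 4:
          refund  refund_plus_4
customer                       
Ivy           74             78
Jon           77             81
Tom           67             71
Hence 71.

71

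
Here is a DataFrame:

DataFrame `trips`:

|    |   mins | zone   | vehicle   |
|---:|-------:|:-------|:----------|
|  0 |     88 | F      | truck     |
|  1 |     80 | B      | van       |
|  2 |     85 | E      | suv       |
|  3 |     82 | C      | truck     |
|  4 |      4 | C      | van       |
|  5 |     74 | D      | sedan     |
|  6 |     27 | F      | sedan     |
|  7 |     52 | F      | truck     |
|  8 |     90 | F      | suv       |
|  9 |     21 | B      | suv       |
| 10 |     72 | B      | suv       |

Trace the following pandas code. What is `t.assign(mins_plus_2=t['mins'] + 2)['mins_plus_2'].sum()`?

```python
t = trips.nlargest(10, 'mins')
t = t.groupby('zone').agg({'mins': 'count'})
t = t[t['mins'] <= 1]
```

take 10 rows with largest mins:
    mins zone vehicle
8     90    F     suv
0     88    F   truck
2     85    E     suv
3     82    C   truck
1     80    B     van
5     74    D   sedan
10    72    B     suv
7     52    F   truck
6     27    F   sedan
9     21    B     suv
group by zone, count of mins:
      mins
zone      
B        3
C        1
D        1
E        1
F        4
filter rows where mins <= 1:
      mins
zone      
C        1
D        1
E        1
add column mins_plus_2 = t['mins'] + 2:
      mins  mins_plus_2
zone                   
C        1            3
D        1            3
E        1            3
The sum of column 'mins_plus_2' is 9.

9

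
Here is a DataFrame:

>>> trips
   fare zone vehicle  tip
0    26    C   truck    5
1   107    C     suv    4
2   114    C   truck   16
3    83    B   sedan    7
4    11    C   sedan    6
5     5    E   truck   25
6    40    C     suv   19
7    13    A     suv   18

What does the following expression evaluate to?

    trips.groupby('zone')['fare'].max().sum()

215

group by zone, max of fare:
zone
A     13
B     83
C    114
E      5
Name: fare, dtype: int64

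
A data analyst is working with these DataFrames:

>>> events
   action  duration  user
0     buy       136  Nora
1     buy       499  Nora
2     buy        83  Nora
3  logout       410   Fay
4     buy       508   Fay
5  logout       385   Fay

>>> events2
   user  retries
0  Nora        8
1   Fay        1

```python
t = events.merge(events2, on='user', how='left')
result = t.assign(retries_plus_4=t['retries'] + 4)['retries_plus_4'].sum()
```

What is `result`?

51

merge on 'user' (how='left') → 6 rows:
   action  duration  user  retries
0     buy       136  Nora        8
1     buy       499  Nora        8
2     buy        83  Nora        8
3  logout       410   Fay        1
4     buy       508   Fay        1
5  logout       385   Fay        1
add column retries_plus_4 = t['retries'] + 4:
   action  duration  user  retries  retries_plus_4
0     buy       136  Nora        8              12
1     buy       499  Nora        8              12
2     buy        83  Nora        8              12
3  logout       410   Fay        1               5
4     buy       508   Fay        1               5
5  logout       385   Fay        1               5
The sum of column 'retries_plus_4' is 51.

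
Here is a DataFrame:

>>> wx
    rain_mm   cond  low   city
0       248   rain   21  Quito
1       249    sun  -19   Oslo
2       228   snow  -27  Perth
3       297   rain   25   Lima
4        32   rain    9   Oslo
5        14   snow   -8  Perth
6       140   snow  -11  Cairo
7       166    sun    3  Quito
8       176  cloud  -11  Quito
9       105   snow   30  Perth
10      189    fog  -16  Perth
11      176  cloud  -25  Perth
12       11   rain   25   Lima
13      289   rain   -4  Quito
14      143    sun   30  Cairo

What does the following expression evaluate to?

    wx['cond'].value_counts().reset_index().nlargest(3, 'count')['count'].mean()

4.0

value_counts of cond:
cond
rain     5
snow     4
sun      3
cloud    2
fog      1
Name: count, dtype: int64
reset_index():
    cond  count
0   rain      5
1   snow      4
2    sun      3
3  cloud      2
4    fog      1
take 3 rows with largest count:
   cond  count
0  rain      5
1  snow      4
2   sun      3
Reading off the mean of column 'count', we get 4.0.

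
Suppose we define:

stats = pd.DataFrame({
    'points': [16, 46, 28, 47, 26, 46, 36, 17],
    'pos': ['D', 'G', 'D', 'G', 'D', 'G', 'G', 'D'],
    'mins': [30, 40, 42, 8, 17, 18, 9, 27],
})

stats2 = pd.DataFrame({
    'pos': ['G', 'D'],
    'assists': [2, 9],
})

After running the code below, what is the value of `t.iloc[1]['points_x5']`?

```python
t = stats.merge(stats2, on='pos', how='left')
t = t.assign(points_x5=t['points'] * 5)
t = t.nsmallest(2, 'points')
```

merge on 'pos' (how='left') → 8 rows:
   points pos  mins  assists
0      16   D    30        9
1      46   G    40        2
2      28   D    42        9
3      47   G     8        2
4      26   D    17        9
5      46   G    18        2
6      36   G     9        2
7      17   D    27        9
add column points_x5 = t['points'] * 5:
   points pos  mins  assists  points_x5
0      16   D    30        9         80
1      46   G    40        2        230
2      28   D    42        9        140
3      47   G     8        2        235
4      26   D    17        9        130
5      46   G    18        2        230
6      36   G     9        2        180
7      17   D    27        9         85
take 2 rows with smallest points:
   points pos  mins  assists  points_x5
0      16   D    30        9         80
7      17   D    27        9         85
Then the value at position 1, column 'points_x5': 85

85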